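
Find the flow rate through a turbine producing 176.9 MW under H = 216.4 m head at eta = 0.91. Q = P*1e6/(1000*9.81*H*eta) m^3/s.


Q = 176.9 * 1e6 / (1000 * 9.81 * 216.4 * 0.91) = 91.5715 m^3/s


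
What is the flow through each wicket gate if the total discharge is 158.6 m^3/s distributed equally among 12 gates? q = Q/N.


q = 158.6 / 12 = 13.2167 m^3/s


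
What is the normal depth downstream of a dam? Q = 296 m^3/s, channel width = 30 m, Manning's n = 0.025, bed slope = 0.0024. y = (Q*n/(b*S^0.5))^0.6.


y = (296 * 0.025 / (30 * 0.0024^0.5))^0.6 = 2.6376 m


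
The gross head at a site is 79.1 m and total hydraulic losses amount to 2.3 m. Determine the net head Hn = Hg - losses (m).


Hn = 79.1 - 2.3 = 76.8000 m


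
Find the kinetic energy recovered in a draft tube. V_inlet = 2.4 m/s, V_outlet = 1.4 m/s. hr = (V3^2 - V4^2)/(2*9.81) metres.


hr = (2.4^2 - 1.4^2) / (2*9.81) = 0.1937 m


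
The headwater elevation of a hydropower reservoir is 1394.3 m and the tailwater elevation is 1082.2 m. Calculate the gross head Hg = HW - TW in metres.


Hg = 1394.3 - 1082.2 = 312.1000 m


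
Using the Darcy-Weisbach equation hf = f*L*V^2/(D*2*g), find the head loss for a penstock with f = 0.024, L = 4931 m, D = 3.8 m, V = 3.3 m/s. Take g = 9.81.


hf = 0.024 * 4931 * 3.3^2 / (3.8 * 2 * 9.81) = 17.2859 m


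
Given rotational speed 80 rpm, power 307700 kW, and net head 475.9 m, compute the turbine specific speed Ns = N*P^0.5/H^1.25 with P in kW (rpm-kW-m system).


Ns = 80 * 307700^0.5 / 475.9^1.25 = 19.9645


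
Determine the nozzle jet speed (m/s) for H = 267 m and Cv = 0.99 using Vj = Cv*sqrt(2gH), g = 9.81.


Vj = 0.99 * sqrt(2*9.81*267) = 71.6540 m/s


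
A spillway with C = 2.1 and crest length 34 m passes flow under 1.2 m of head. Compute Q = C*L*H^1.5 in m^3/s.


Q = 2.1 * 34 * 1.2^1.5 = 93.8577 m^3/s


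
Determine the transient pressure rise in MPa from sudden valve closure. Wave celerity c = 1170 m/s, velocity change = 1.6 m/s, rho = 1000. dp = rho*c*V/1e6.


dp = 1000 * 1170 * 1.6 / 1e6 = 1.8720 MPa


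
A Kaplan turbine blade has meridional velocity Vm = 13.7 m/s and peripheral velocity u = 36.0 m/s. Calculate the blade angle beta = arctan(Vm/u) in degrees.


beta = arctan(13.7 / 36.0) = 20.8346 degrees


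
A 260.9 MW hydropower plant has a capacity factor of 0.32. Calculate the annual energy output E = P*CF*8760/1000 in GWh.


E = 260.9 * 0.32 * 8760 / 1000 = 731.3549 GWh


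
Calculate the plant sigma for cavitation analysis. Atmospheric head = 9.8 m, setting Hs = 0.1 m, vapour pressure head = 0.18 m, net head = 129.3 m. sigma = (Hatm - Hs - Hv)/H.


sigma = (9.8 - 0.1 - 0.18) / 129.3 = 0.0736


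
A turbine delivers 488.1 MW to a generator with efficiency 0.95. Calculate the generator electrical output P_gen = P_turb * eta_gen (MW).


P_gen = 488.1 * 0.95 = 463.6950 MW


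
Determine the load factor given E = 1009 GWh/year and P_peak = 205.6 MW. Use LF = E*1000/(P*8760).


LF = 1009 * 1000 / (205.6 * 8760) = 0.5602


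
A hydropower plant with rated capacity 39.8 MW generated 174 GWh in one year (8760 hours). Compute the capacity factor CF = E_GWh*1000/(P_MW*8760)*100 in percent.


CF = 174 * 1000 / (39.8 * 8760) * 100 = 49.9071 %


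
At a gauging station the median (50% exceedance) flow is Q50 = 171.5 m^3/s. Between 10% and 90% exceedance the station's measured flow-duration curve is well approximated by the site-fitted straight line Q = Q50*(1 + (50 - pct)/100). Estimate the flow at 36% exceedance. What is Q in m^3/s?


Q = 171.5 * (1 + (50 - 36)/100) = 195.5100 m^3/s


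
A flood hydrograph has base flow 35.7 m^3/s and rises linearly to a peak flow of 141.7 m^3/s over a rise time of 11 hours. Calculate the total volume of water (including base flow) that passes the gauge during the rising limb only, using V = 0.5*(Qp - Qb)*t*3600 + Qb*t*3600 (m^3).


V = 0.5*(141.7 - 35.7)*11*3600 + 35.7*11*3600 = 3.5125e+06 m^3


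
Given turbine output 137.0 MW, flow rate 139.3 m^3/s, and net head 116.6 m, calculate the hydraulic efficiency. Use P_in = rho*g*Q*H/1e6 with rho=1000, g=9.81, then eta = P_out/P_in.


P_in = 1000 * 9.81 * 139.3 * 116.6 / 1e6 = 159.3377 MW
eta = 137.0 / 159.3377 = 0.8598


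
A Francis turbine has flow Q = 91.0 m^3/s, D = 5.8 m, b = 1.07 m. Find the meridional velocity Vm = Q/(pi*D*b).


Vm = 91.0 / (pi * 5.8 * 1.07) = 4.6675 m/s


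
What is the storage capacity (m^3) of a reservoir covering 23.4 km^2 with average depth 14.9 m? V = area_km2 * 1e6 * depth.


V = 23.4 * 1e6 * 14.9 = 3.4866e+08 m^3


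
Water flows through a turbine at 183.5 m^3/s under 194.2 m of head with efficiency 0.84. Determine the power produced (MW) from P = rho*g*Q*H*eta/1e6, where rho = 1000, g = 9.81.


P = 1000 * 9.81 * 183.5 * 194.2 * 0.84 / 1e6 = 293.6524 MW


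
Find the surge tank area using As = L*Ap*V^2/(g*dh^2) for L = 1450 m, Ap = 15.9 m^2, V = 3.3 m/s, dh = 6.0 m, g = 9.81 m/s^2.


As = 1450 * 15.9 * 3.3^2 / (9.81 * 6.0^2) = 710.9213 m^2


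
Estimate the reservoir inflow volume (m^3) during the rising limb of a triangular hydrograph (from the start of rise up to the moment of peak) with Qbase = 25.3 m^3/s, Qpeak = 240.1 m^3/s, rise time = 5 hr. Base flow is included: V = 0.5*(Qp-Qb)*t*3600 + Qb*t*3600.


V = 0.5*(240.1 - 25.3)*5*3600 + 25.3*5*3600 = 2.3886e+06 m^3


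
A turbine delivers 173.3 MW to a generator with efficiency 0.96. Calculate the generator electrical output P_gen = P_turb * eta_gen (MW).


P_gen = 173.3 * 0.96 = 166.3680 MW


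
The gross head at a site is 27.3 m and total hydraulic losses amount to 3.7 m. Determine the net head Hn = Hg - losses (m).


Hn = 27.3 - 3.7 = 23.6000 m


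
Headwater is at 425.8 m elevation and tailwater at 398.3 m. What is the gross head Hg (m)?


Hg = 425.8 - 398.3 = 27.5000 m


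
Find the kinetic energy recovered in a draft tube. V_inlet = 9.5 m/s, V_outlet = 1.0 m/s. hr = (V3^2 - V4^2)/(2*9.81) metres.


hr = (9.5^2 - 1.0^2) / (2*9.81) = 4.5489 m


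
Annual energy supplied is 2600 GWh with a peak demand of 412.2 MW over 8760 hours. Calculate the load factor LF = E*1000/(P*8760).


LF = 2600 * 1000 / (412.2 * 8760) = 0.7200


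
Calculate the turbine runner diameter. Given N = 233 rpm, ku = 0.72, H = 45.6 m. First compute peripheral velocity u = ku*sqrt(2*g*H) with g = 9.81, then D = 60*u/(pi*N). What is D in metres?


u = 0.72 * sqrt(2*9.81*45.6) = 21.5360 m/s
D = 60 * 21.5360 / (pi * 233) = 1.7653 m


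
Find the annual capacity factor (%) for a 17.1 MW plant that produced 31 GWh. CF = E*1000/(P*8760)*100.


CF = 31 * 1000 / (17.1 * 8760) * 100 = 20.6948 %


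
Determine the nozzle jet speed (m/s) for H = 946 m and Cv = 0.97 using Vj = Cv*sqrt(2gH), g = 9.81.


Vj = 0.97 * sqrt(2*9.81*946) = 132.1499 m/s


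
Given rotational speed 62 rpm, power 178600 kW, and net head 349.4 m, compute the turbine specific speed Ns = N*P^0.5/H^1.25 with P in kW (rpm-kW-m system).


Ns = 62 * 178600^0.5 / 349.4^1.25 = 17.3452


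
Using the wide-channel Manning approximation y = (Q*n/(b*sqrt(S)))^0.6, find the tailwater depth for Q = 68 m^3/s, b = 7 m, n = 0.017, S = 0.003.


y = (68 * 0.017 / (7 * 0.003^0.5))^0.6 = 1.9390 m


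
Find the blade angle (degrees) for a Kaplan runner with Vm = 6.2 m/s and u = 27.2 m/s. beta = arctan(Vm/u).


beta = arctan(6.2 / 27.2) = 12.8407 degrees


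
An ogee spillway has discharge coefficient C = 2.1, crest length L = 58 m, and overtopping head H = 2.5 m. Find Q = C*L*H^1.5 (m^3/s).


Q = 2.1 * 58 * 2.5^1.5 = 481.4568 m^3/s


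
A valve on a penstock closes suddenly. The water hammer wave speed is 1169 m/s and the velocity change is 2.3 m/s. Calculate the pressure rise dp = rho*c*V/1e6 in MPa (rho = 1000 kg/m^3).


dp = 1000 * 1169 * 2.3 / 1e6 = 2.6887 MPa


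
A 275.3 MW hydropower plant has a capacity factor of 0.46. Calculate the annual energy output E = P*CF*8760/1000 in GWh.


E = 275.3 * 0.46 * 8760 / 1000 = 1109.3489 GWh


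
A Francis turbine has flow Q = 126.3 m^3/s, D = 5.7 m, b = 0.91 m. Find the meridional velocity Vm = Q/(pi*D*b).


Vm = 126.3 / (pi * 5.7 * 0.91) = 7.7506 m/s


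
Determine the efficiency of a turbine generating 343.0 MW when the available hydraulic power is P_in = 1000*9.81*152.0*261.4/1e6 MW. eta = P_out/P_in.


P_in = 1000 * 9.81 * 152.0 * 261.4 / 1e6 = 389.7788 MW
eta = 343.0 / 389.7788 = 0.8800


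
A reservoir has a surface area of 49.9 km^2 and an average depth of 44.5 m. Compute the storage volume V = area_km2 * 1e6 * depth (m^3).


V = 49.9 * 1e6 * 44.5 = 2.2206e+09 m^3


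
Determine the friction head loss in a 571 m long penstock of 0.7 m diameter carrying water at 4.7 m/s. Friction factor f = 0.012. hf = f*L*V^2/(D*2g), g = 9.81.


hf = 0.012 * 571 * 4.7^2 / (0.7 * 2 * 9.81) = 11.0209 m


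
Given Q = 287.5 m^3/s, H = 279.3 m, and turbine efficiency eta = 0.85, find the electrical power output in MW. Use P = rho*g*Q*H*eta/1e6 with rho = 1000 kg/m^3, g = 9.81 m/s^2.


P = 1000 * 9.81 * 287.5 * 279.3 * 0.85 / 1e6 = 669.5711 MW


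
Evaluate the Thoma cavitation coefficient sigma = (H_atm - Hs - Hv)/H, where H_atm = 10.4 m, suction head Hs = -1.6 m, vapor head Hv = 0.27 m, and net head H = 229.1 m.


sigma = (10.4 - (-1.6) - 0.27) / 229.1 = 0.0512


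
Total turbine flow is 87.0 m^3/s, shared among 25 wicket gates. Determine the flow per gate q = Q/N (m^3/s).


q = 87.0 / 25 = 3.4800 m^3/s


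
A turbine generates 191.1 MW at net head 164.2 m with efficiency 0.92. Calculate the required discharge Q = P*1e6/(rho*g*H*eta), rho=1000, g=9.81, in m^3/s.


Q = 191.1 * 1e6 / (1000 * 9.81 * 164.2 * 0.92) = 128.9528 m^3/s


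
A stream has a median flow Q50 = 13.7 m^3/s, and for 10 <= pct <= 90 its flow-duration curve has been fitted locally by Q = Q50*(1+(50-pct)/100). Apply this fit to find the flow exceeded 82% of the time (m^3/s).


Q = 13.7 * (1 + (50 - 82)/100) = 9.3160 m^3/s


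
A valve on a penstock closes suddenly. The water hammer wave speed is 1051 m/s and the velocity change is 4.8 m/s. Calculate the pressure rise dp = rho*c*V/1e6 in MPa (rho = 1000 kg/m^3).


dp = 1000 * 1051 * 4.8 / 1e6 = 5.0448 MPa


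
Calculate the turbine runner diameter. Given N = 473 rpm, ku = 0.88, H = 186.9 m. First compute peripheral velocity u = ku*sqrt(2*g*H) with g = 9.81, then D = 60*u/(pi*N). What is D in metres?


u = 0.88 * sqrt(2*9.81*186.9) = 53.2889 m/s
D = 60 * 53.2889 / (pi * 473) = 2.1517 m


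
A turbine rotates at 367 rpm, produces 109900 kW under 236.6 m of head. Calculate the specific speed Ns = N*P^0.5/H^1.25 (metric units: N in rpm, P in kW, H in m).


Ns = 367 * 109900^0.5 / 236.6^1.25 = 131.1132


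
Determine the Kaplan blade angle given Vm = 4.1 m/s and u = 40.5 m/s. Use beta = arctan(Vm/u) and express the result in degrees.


beta = arctan(4.1 / 40.5) = 5.7806 degrees


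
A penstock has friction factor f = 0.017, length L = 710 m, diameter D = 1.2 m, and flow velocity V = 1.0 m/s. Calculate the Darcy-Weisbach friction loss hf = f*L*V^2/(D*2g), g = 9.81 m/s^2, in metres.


hf = 0.017 * 710 * 1.0^2 / (1.2 * 2 * 9.81) = 0.5127 m


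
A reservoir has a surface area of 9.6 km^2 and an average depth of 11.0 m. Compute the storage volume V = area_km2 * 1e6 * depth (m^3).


V = 9.6 * 1e6 * 11.0 = 1.0560e+08 m^3


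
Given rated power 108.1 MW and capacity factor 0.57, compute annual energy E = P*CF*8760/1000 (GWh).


E = 108.1 * 0.57 * 8760 / 1000 = 539.7649 GWh


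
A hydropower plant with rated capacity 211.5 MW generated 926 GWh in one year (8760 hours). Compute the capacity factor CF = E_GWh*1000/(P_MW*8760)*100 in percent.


CF = 926 * 1000 / (211.5 * 8760) * 100 = 49.9800 %


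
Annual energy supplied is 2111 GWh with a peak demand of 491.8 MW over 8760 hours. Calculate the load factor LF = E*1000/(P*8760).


LF = 2111 * 1000 / (491.8 * 8760) = 0.4900


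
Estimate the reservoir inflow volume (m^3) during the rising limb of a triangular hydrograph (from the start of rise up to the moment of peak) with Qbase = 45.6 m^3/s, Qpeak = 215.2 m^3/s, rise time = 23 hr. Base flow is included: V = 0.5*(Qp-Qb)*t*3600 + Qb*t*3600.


V = 0.5*(215.2 - 45.6)*23*3600 + 45.6*23*3600 = 1.0797e+07 m^3


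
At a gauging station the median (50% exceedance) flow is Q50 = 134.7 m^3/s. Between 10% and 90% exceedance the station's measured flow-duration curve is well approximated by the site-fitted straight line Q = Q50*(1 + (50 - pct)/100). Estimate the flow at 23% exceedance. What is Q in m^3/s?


Q = 134.7 * (1 + (50 - 23)/100) = 171.0690 m^3/s


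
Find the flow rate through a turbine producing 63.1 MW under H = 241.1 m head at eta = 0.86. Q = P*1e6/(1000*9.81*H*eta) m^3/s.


Q = 63.1 * 1e6 / (1000 * 9.81 * 241.1 * 0.86) = 31.0216 m^3/s


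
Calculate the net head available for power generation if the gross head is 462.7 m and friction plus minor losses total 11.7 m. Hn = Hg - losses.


Hn = 462.7 - 11.7 = 451.0000 m


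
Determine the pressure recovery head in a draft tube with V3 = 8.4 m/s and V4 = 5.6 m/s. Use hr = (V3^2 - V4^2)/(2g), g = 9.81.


hr = (8.4^2 - 5.6^2) / (2*9.81) = 1.9980 m


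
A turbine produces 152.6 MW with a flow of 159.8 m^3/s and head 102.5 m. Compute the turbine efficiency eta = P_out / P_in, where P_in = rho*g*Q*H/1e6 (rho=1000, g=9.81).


P_in = 1000 * 9.81 * 159.8 * 102.5 / 1e6 = 160.6829 MW
eta = 152.6 / 160.6829 = 0.9497


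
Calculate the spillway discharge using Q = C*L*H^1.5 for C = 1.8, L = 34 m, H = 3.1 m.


Q = 1.8 * 34 * 3.1^1.5 = 334.0365 m^3/s


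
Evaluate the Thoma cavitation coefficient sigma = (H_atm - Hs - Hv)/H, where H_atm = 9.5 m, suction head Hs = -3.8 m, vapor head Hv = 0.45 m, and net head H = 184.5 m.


sigma = (9.5 - (-3.8) - 0.45) / 184.5 = 0.0696


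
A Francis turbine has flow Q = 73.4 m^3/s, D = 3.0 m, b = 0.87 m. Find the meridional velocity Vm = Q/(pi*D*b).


Vm = 73.4 / (pi * 3.0 * 0.87) = 8.9517 m/s


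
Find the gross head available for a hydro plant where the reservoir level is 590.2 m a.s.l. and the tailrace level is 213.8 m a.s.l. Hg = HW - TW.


Hg = 590.2 - 213.8 = 376.4000 m


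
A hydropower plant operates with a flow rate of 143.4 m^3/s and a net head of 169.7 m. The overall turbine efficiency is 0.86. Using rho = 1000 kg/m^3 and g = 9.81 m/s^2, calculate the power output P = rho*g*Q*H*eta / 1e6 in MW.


P = 1000 * 9.81 * 143.4 * 169.7 * 0.86 / 1e6 = 205.3045 MW


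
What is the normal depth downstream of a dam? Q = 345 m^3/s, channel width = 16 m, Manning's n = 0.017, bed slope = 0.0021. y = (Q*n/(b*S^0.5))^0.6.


y = (345 * 0.017 / (16 * 0.0021^0.5))^0.6 = 3.4820 m


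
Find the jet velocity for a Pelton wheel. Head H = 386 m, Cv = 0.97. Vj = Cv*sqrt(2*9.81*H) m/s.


Vj = 0.97 * sqrt(2*9.81*386) = 84.4141 m/s


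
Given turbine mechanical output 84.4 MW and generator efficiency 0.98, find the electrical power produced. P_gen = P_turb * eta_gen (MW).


P_gen = 84.4 * 0.98 = 82.7120 MW


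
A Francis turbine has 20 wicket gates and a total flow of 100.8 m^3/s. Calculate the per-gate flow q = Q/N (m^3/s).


q = 100.8 / 20 = 5.0400 m^3/s


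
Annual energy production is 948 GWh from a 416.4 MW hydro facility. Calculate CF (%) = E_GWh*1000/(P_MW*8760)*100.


CF = 948 * 1000 / (416.4 * 8760) * 100 = 25.9892 %


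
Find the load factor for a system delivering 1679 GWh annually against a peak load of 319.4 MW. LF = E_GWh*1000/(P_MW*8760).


LF = 1679 * 1000 / (319.4 * 8760) = 0.6001


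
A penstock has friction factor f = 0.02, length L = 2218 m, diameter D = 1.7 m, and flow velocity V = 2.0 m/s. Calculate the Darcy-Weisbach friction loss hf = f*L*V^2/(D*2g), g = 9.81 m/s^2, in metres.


hf = 0.02 * 2218 * 2.0^2 / (1.7 * 2 * 9.81) = 5.3199 m


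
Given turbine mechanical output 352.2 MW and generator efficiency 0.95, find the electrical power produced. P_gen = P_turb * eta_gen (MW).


P_gen = 352.2 * 0.95 = 334.5900 MW


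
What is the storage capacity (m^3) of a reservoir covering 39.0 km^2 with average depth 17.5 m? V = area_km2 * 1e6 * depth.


V = 39.0 * 1e6 * 17.5 = 6.8250e+08 m^3


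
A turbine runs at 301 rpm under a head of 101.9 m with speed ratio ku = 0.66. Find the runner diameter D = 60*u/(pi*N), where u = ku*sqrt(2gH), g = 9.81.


u = 0.66 * sqrt(2*9.81*101.9) = 29.5108 m/s
D = 60 * 29.5108 / (pi * 301) = 1.8725 m


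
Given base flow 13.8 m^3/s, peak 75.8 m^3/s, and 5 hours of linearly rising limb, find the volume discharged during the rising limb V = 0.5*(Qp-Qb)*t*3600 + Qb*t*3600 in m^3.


V = 0.5*(75.8 - 13.8)*5*3600 + 13.8*5*3600 = 806400.0000 m^3


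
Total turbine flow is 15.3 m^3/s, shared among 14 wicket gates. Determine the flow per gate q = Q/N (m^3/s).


q = 15.3 / 14 = 1.0929 m^3/s


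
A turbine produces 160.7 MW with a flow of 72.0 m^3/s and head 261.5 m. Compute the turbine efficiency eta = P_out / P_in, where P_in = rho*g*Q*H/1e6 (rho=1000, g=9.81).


P_in = 1000 * 9.81 * 72.0 * 261.5 / 1e6 = 184.7027 MW
eta = 160.7 / 184.7027 = 0.8700


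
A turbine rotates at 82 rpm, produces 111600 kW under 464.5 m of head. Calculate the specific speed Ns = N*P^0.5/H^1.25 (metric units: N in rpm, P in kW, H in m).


Ns = 82 * 111600^0.5 / 464.5^1.25 = 12.7032


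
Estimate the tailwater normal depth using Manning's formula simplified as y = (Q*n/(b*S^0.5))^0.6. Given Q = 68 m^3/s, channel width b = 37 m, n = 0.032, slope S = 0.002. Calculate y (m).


y = (68 * 0.032 / (37 * 0.002^0.5))^0.6 = 1.1786 m


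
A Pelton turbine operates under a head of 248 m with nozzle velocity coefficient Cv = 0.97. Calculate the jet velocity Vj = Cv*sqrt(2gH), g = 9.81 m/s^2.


Vj = 0.97 * sqrt(2*9.81*248) = 67.6623 m/s


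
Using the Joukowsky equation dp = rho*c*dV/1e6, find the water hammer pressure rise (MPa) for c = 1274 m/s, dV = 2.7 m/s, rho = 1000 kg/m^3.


dp = 1000 * 1274 * 2.7 / 1e6 = 3.4398 MPa


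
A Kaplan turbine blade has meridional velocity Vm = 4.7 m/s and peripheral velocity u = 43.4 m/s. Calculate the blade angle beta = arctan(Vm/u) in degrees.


beta = arctan(4.7 / 43.4) = 6.1808 degrees


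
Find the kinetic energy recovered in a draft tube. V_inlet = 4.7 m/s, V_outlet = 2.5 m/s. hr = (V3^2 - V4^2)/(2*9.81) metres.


hr = (4.7^2 - 2.5^2) / (2*9.81) = 0.8073 m


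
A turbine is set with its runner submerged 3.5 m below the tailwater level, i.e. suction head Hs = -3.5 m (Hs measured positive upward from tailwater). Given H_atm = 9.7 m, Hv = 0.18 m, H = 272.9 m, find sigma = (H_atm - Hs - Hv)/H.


sigma = (9.7 - (-3.5) - 0.18) / 272.9 = 0.0477


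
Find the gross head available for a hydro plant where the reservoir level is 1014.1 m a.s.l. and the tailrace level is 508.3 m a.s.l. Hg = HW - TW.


Hg = 1014.1 - 508.3 = 505.8000 m


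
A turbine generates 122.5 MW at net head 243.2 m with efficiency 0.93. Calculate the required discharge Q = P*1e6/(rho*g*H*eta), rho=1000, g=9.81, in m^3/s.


Q = 122.5 * 1e6 / (1000 * 9.81 * 243.2 * 0.93) = 55.2104 m^3/s


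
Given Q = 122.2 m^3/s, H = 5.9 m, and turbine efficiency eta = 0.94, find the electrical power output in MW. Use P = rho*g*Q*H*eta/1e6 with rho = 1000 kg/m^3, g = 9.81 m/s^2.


P = 1000 * 9.81 * 122.2 * 5.9 * 0.94 / 1e6 = 6.6484 MW


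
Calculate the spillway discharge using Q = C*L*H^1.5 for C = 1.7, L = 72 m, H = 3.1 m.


Q = 1.7 * 72 * 3.1^1.5 = 668.0731 m^3/s


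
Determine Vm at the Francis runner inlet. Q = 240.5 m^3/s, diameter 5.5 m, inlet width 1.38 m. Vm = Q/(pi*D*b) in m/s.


Vm = 240.5 / (pi * 5.5 * 1.38) = 10.0861 m/s


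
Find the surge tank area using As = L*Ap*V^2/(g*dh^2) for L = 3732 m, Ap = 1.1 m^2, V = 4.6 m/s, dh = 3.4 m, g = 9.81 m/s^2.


As = 3732 * 1.1 * 4.6^2 / (9.81 * 3.4^2) = 765.9901 m^2


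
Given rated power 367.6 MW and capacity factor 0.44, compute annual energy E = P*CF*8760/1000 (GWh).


E = 367.6 * 0.44 * 8760 / 1000 = 1416.8774 GWh


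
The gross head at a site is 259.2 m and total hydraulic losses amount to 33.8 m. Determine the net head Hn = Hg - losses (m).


Hn = 259.2 - 33.8 = 225.4000 m


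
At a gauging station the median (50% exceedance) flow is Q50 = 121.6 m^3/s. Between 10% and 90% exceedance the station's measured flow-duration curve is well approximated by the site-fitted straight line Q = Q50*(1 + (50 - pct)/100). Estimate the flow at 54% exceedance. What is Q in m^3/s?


Q = 121.6 * (1 + (50 - 54)/100) = 116.7360 m^3/s


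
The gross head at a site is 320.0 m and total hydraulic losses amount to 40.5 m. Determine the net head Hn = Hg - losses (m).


Hn = 320.0 - 40.5 = 279.5000 m


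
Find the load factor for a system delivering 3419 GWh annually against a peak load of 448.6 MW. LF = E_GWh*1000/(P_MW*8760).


LF = 3419 * 1000 / (448.6 * 8760) = 0.8700


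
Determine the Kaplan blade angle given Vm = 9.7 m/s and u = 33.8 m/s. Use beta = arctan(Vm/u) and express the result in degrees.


beta = arctan(9.7 / 33.8) = 16.0125 degrees


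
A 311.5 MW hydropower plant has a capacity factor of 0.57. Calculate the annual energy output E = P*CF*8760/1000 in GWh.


E = 311.5 * 0.57 * 8760 / 1000 = 1555.3818 GWh


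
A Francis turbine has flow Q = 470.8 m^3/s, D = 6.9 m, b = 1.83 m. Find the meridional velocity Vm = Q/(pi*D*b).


Vm = 470.8 / (pi * 6.9 * 1.83) = 11.8682 m/s


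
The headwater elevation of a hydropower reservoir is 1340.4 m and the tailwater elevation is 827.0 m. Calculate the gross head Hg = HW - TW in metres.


Hg = 1340.4 - 827.0 = 513.4000 m


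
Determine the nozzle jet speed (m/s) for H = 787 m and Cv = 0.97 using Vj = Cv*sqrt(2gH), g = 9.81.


Vj = 0.97 * sqrt(2*9.81*787) = 120.5337 m/s


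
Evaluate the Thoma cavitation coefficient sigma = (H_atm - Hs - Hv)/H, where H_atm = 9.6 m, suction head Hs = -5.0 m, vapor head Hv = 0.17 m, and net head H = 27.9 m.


sigma = (9.6 - (-5.0) - 0.17) / 27.9 = 0.5172


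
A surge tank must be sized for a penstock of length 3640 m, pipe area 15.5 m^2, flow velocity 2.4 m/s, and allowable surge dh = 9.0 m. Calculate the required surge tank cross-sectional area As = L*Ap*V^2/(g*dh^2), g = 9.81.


As = 3640 * 15.5 * 2.4^2 / (9.81 * 9.0^2) = 408.9795 m^2


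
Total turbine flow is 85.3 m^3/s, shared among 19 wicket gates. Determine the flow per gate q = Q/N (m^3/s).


q = 85.3 / 19 = 4.4895 m^3/s


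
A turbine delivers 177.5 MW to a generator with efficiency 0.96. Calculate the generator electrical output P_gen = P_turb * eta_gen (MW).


P_gen = 177.5 * 0.96 = 170.4000 MW


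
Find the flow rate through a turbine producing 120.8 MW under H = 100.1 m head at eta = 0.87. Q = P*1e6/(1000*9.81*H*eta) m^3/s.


Q = 120.8 * 1e6 / (1000 * 9.81 * 100.1 * 0.87) = 141.3984 m^3/s


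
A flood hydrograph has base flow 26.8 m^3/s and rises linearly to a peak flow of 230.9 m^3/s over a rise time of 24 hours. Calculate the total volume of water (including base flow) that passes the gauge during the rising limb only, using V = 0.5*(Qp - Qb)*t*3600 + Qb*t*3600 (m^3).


V = 0.5*(230.9 - 26.8)*24*3600 + 26.8*24*3600 = 1.1133e+07 m^3


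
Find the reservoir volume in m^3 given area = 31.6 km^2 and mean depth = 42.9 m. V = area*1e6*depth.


V = 31.6 * 1e6 * 42.9 = 1.3556e+09 m^3


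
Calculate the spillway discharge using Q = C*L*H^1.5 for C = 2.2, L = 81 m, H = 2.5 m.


Q = 2.2 * 81 * 2.5^1.5 = 704.3973 m^3/s


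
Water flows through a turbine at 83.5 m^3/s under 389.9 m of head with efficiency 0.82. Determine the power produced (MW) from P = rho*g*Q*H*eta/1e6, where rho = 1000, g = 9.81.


P = 1000 * 9.81 * 83.5 * 389.9 * 0.82 / 1e6 = 261.8922 MW


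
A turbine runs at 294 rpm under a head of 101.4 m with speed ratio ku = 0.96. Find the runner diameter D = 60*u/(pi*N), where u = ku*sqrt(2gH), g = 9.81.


u = 0.96 * sqrt(2*9.81*101.4) = 42.8193 m/s
D = 60 * 42.8193 / (pi * 294) = 2.7816 m


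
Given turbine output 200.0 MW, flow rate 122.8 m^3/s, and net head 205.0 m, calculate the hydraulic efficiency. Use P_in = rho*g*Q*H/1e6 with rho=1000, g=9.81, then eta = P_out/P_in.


P_in = 1000 * 9.81 * 122.8 * 205.0 / 1e6 = 246.9569 MW
eta = 200.0 / 246.9569 = 0.8099


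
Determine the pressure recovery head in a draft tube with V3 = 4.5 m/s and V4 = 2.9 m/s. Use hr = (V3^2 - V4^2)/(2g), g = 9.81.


hr = (4.5^2 - 2.9^2) / (2*9.81) = 0.6035 m


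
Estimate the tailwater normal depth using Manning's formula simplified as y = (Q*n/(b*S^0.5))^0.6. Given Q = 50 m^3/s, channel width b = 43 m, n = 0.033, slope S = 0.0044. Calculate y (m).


y = (50 * 0.033 / (43 * 0.0044^0.5))^0.6 = 0.7201 m


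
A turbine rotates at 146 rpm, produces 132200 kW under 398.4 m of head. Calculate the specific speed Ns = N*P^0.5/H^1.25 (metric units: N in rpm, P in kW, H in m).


Ns = 146 * 132200^0.5 / 398.4^1.25 = 29.8242


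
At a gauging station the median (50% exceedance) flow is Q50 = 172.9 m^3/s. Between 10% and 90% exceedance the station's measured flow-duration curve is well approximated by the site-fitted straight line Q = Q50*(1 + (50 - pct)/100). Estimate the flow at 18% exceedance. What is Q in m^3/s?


Q = 172.9 * (1 + (50 - 18)/100) = 228.2280 m^3/s


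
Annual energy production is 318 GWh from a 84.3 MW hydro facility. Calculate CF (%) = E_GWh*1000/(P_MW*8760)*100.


CF = 318 * 1000 / (84.3 * 8760) * 100 = 43.0621 %


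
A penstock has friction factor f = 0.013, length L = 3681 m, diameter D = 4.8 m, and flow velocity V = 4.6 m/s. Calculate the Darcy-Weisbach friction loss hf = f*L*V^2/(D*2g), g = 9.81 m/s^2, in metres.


hf = 0.013 * 3681 * 4.6^2 / (4.8 * 2 * 9.81) = 10.7519 m


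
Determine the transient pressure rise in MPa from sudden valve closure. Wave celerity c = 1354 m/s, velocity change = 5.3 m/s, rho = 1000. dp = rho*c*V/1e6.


dp = 1000 * 1354 * 5.3 / 1e6 = 7.1762 MPa


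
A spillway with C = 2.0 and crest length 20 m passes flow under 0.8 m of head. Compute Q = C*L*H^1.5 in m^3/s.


Q = 2.0 * 20 * 0.8^1.5 = 28.6217 m^3/s


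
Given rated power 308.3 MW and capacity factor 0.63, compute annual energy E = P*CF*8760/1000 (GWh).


E = 308.3 * 0.63 * 8760 / 1000 = 1701.4460 GWh


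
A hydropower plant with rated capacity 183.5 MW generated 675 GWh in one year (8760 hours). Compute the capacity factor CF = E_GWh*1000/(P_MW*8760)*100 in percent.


CF = 675 * 1000 / (183.5 * 8760) * 100 = 41.9917 %


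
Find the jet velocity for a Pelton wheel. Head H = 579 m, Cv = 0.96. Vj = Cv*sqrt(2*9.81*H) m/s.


Vj = 0.96 * sqrt(2*9.81*579) = 102.3199 m/s


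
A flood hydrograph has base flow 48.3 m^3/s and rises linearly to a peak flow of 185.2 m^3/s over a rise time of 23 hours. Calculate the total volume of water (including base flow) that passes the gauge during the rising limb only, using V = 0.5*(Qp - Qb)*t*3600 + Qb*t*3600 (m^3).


V = 0.5*(185.2 - 48.3)*23*3600 + 48.3*23*3600 = 9.6669e+06 m^3


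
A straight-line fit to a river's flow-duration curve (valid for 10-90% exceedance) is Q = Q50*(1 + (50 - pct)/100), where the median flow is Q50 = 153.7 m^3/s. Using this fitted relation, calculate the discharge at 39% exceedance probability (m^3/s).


Q = 153.7 * (1 + (50 - 39)/100) = 170.6070 m^3/s


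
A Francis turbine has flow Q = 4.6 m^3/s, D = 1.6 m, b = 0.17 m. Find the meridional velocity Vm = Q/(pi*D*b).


Vm = 4.6 / (pi * 1.6 * 0.17) = 5.3832 m/s


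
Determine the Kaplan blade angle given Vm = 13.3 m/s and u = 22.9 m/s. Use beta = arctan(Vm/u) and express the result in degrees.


beta = arctan(13.3 / 22.9) = 30.1474 degrees


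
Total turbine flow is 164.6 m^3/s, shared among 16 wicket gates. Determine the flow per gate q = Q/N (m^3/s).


q = 164.6 / 16 = 10.2875 m^3/s


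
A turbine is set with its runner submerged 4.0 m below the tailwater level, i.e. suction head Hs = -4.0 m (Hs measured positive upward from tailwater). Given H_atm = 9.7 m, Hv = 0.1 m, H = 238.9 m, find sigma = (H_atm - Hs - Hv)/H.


sigma = (9.7 - (-4.0) - 0.1) / 238.9 = 0.0569


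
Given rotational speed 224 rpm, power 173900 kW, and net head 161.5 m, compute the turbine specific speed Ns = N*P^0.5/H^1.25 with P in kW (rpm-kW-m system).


Ns = 224 * 173900^0.5 / 161.5^1.25 = 162.2490


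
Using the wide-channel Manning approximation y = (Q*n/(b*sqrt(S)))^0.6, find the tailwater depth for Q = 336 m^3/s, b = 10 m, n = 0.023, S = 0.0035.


y = (336 * 0.023 / (10 * 0.0035^0.5))^0.6 = 4.6733 m


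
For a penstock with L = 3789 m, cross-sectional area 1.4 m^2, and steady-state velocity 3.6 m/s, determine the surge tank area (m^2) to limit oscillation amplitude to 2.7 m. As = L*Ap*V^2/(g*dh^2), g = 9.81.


As = 3789 * 1.4 * 3.6^2 / (9.81 * 2.7^2) = 961.3048 m^2


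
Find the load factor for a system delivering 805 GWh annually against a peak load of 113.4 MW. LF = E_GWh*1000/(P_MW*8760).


LF = 805 * 1000 / (113.4 * 8760) = 0.8104


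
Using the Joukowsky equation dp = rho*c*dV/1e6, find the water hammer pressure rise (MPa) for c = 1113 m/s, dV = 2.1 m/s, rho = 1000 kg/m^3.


dp = 1000 * 1113 * 2.1 / 1e6 = 2.3373 MPa


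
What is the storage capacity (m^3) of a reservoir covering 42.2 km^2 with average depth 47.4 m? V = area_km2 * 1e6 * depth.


V = 42.2 * 1e6 * 47.4 = 2.0003e+09 m^3


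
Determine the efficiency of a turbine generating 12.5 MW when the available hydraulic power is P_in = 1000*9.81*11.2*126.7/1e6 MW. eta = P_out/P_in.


P_in = 1000 * 9.81 * 11.2 * 126.7 / 1e6 = 13.9208 MW
eta = 12.5 / 13.9208 = 0.8979


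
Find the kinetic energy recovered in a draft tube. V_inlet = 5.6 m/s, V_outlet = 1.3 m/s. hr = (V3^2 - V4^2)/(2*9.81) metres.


hr = (5.6^2 - 1.3^2) / (2*9.81) = 1.5122 m


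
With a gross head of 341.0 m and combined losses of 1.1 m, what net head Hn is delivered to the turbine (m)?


Hn = 341.0 - 1.1 = 339.9000 m


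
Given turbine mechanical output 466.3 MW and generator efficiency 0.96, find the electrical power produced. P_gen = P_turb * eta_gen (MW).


P_gen = 466.3 * 0.96 = 447.6480 MW


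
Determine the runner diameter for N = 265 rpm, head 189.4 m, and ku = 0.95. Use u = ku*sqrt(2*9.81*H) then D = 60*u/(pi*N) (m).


u = 0.95 * sqrt(2*9.81*189.4) = 57.9113 m/s
D = 60 * 57.9113 / (pi * 265) = 4.1737 m


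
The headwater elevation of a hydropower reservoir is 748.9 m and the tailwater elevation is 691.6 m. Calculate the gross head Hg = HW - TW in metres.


Hg = 748.9 - 691.6 = 57.3000 m


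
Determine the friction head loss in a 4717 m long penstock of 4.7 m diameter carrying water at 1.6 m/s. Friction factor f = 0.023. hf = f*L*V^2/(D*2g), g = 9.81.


hf = 0.023 * 4717 * 1.6^2 / (4.7 * 2 * 9.81) = 3.0119 m


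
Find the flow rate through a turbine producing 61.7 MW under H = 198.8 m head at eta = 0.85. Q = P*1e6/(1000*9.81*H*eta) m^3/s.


Q = 61.7 * 1e6 / (1000 * 9.81 * 198.8 * 0.85) = 37.2204 m^3/s


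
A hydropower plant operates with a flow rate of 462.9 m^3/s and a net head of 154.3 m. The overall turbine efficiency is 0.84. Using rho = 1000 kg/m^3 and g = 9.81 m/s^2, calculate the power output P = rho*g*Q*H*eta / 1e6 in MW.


P = 1000 * 9.81 * 462.9 * 154.3 * 0.84 / 1e6 = 588.5744 MW


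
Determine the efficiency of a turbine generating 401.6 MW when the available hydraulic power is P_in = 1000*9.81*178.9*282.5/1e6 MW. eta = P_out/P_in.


P_in = 1000 * 9.81 * 178.9 * 282.5 / 1e6 = 495.7900 MW
eta = 401.6 / 495.7900 = 0.8100


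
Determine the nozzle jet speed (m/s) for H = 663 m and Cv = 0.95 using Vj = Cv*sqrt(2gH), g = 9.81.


Vj = 0.95 * sqrt(2*9.81*663) = 108.3502 m/s


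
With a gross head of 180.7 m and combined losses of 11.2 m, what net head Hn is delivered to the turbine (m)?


Hn = 180.7 - 11.2 = 169.5000 m


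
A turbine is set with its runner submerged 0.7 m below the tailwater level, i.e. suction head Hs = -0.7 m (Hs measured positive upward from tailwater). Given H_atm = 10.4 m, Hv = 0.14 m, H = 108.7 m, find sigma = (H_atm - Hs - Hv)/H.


sigma = (10.4 - (-0.7) - 0.14) / 108.7 = 0.1008


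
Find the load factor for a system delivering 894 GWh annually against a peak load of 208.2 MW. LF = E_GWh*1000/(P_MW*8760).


LF = 894 * 1000 / (208.2 * 8760) = 0.4902


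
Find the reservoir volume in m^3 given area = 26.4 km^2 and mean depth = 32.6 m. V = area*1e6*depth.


V = 26.4 * 1e6 * 32.6 = 8.6064e+08 m^3


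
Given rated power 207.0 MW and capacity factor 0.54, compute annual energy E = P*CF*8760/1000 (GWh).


E = 207.0 * 0.54 * 8760 / 1000 = 979.1928 GWh


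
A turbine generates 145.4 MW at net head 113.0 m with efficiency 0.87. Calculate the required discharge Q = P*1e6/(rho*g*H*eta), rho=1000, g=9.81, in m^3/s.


Q = 145.4 * 1e6 / (1000 * 9.81 * 113.0 * 0.87) = 150.7640 m^3/s


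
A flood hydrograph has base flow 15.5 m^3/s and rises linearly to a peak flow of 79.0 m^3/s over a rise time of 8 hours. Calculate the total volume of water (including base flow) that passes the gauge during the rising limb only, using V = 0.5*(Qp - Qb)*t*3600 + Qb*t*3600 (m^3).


V = 0.5*(79.0 - 15.5)*8*3600 + 15.5*8*3600 = 1.3608e+06 m^3


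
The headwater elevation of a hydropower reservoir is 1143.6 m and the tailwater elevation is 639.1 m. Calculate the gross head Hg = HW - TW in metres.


Hg = 1143.6 - 639.1 = 504.5000 m


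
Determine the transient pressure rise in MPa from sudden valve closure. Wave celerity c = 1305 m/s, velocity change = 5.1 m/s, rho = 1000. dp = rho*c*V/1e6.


dp = 1000 * 1305 * 5.1 / 1e6 = 6.6555 MPa


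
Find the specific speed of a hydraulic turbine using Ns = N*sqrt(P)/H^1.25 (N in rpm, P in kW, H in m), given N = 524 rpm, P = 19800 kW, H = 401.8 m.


Ns = 524 * 19800^0.5 / 401.8^1.25 = 40.9875


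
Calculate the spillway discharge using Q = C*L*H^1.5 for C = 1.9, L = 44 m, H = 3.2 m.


Q = 1.9 * 44 * 3.2^1.5 = 478.5543 m^3/s


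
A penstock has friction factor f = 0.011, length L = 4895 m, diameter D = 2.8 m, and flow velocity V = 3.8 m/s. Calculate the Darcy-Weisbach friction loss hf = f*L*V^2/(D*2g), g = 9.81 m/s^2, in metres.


hf = 0.011 * 4895 * 3.8^2 / (2.8 * 2 * 9.81) = 14.1532 m


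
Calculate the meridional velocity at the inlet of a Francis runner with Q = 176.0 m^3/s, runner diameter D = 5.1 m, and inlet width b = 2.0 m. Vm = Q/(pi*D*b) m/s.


Vm = 176.0 / (pi * 5.1 * 2.0) = 5.4924 m/s


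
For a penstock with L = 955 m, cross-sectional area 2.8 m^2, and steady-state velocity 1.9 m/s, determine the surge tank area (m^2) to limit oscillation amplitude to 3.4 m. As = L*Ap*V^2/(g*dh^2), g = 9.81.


As = 955 * 2.8 * 1.9^2 / (9.81 * 3.4^2) = 85.1220 m^2


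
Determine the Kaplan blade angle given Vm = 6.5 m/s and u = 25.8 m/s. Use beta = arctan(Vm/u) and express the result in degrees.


beta = arctan(6.5 / 25.8) = 14.1407 degrees


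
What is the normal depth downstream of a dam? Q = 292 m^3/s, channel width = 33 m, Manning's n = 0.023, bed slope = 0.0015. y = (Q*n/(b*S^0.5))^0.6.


y = (292 * 0.023 / (33 * 0.0015^0.5))^0.6 = 2.7060 m


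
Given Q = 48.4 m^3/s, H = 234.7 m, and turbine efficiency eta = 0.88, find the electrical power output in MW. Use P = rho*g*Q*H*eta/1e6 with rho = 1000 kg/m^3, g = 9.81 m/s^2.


P = 1000 * 9.81 * 48.4 * 234.7 * 0.88 / 1e6 = 98.0641 MW


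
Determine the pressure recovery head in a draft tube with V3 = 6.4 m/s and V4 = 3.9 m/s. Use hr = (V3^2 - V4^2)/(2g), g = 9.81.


hr = (6.4^2 - 3.9^2) / (2*9.81) = 1.3124 m


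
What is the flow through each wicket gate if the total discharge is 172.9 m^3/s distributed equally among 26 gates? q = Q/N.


q = 172.9 / 26 = 6.6500 m^3/s


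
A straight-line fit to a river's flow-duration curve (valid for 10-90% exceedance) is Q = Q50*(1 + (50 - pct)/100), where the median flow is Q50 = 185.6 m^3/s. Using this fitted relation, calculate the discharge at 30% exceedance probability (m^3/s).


Q = 185.6 * (1 + (50 - 30)/100) = 222.7200 m^3/s


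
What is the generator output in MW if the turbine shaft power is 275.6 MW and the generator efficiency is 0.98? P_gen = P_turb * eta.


P_gen = 275.6 * 0.98 = 270.0880 MW


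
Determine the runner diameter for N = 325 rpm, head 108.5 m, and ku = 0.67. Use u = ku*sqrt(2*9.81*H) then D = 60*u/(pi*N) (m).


u = 0.67 * sqrt(2*9.81*108.5) = 30.9129 m/s
D = 60 * 30.9129 / (pi * 325) = 1.8166 m


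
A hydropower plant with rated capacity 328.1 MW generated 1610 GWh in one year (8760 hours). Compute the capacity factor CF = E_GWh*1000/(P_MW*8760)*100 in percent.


CF = 1610 * 1000 / (328.1 * 8760) * 100 = 56.0164 %


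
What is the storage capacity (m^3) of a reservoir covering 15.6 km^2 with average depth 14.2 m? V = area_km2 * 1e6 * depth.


V = 15.6 * 1e6 * 14.2 = 2.2152e+08 m^3


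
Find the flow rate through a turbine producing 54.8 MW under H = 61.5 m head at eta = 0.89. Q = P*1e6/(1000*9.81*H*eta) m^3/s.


Q = 54.8 * 1e6 / (1000 * 9.81 * 61.5 * 0.89) = 102.0579 m^3/s


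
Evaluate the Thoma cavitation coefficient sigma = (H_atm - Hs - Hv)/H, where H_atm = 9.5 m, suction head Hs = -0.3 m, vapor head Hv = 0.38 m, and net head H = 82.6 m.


sigma = (9.5 - (-0.3) - 0.38) / 82.6 = 0.1140


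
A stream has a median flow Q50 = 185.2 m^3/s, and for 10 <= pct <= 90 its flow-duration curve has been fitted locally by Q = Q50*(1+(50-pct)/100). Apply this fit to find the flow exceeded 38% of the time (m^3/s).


Q = 185.2 * (1 + (50 - 38)/100) = 207.4240 m^3/s


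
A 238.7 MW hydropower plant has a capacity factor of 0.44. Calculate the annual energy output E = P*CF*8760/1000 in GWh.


E = 238.7 * 0.44 * 8760 / 1000 = 920.0453 GWh


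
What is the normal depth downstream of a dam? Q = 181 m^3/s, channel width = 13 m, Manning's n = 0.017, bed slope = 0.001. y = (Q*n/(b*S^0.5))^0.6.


y = (181 * 0.017 / (13 * 0.001^0.5))^0.6 = 3.3459 m


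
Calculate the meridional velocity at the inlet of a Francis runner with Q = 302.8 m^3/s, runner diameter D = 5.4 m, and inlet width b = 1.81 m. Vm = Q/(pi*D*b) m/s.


Vm = 302.8 / (pi * 5.4 * 1.81) = 9.8613 m/s


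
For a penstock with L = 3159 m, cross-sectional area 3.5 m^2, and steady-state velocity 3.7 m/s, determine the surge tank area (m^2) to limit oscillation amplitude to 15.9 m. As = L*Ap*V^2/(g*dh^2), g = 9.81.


As = 3159 * 3.5 * 3.7^2 / (9.81 * 15.9^2) = 61.0320 m^2


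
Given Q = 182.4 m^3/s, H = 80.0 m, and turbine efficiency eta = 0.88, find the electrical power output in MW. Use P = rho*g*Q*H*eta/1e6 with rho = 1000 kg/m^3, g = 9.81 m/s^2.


P = 1000 * 9.81 * 182.4 * 80.0 * 0.88 / 1e6 = 125.9698 MW


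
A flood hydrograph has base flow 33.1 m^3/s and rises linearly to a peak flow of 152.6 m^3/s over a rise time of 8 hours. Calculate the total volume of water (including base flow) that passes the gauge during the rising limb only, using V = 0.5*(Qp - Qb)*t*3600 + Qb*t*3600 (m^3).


V = 0.5*(152.6 - 33.1)*8*3600 + 33.1*8*3600 = 2.6741e+06 m^3


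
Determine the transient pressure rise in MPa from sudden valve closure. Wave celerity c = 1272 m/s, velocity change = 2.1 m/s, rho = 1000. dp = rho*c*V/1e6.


dp = 1000 * 1272 * 2.1 / 1e6 = 2.6712 MPa


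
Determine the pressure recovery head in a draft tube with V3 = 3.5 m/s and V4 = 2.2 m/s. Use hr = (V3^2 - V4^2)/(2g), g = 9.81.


hr = (3.5^2 - 2.2^2) / (2*9.81) = 0.3777 m


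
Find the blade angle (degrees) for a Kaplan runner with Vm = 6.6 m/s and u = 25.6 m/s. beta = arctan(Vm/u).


beta = arctan(6.6 / 25.6) = 14.4568 degrees
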